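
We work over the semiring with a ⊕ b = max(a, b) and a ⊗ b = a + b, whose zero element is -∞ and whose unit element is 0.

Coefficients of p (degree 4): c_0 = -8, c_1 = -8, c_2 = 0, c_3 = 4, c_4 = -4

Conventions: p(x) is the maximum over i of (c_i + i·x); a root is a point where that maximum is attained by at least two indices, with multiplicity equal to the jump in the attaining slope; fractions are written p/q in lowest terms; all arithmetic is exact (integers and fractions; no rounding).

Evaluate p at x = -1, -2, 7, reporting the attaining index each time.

p(-1) = max(-8+0·(-1)=-8, -8+1·(-1)=-9, 0+2·(-1)=-2, 4+3·(-1)=1, -4+4·(-1)=-8) = 1 (attained by i=3)
p(-2) = max(-8+0·(-2)=-8, -8+1·(-2)=-10, 0+2·(-2)=-4, 4+3·(-2)=-2, -4+4·(-2)=-12) = -2 (attained by i=3)
p(7) = max(-8+0·7=-8, -8+1·7=-1, 0+2·7=14, 4+3·7=25, -4+4·7=24) = 25 (attained by i=3)
Answer: p(-1) = 1; p(-2) = -2; p(7) = 25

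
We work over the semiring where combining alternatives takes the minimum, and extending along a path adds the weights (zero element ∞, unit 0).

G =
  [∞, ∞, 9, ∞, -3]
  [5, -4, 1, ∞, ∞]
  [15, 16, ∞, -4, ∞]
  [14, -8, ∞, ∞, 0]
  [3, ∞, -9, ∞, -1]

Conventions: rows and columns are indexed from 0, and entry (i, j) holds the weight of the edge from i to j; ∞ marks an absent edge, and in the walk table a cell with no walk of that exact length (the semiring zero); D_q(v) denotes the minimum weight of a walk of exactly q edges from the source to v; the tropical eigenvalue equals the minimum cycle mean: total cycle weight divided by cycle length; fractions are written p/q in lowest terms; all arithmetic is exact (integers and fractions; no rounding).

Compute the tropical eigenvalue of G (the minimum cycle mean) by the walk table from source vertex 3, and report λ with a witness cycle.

q=0: [∞, ∞, ∞, 0, ∞]
q=1: [14, -8, ∞, ∞, 0]
q=2: [-3, -12, -9, ∞, -1]
q=3: [-7, -16, -11, -13, -6]
q=4: [-11, -21, -15, -15, -13]
q=5: [-16, -25, -22, -19, -15]
Optimal cycle mean attained by: cycle 2->3->4->2, total (-4) + 0 + (-9), length 3.
Answer: λ = -13/3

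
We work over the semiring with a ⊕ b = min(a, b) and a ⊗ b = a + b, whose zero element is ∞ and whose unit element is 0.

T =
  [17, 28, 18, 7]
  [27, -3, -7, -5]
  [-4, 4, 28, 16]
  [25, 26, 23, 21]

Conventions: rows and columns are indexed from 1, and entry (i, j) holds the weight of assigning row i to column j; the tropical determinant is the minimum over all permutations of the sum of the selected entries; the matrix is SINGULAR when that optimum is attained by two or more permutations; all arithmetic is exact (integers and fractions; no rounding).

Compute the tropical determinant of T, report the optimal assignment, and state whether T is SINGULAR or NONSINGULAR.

σ = (1, 2, 3, 4): 17 + (-3) + 28 + 21 = 63
σ = (1, 2, 4, 3): 17 + (-3) + 16 + 23 = 53
σ = (1, 3, 2, 4): 17 + (-7) + 4 + 21 = 35
σ = (1, 3, 4, 2): 17 + (-7) + 16 + 26 = 52
σ = (1, 4, 2, 3): 17 + (-5) + 4 + 23 = 39
σ = (1, 4, 3, 2): 17 + (-5) + 28 + 26 = 66
σ = (2, 1, 3, 4): 28 + 27 + 28 + 21 = 104
σ = (2, 1, 4, 3): 28 + 27 + 16 + 23 = 94
σ = (2, 3, 1, 4): 28 + (-7) + (-4) + 21 = 38
σ = (2, 3, 4, 1): 28 + (-7) + 16 + 25 = 62
σ = (2, 4, 1, 3): 28 + (-5) + (-4) + 23 = 42
σ = (2, 4, 3, 1): 28 + (-5) + 28 + 25 = 76
σ = (3, 1, 2, 4): 18 + 27 + 4 + 21 = 70
σ = (3, 1, 4, 2): 18 + 27 + 16 + 26 = 87
σ = (3, 2, 1, 4): 18 + (-3) + (-4) + 21 = 32
σ = (3, 2, 4, 1): 18 + (-3) + 16 + 25 = 56
σ = (3, 4, 1, 2): 18 + (-5) + (-4) + 26 = 35
σ = (3, 4, 2, 1): 18 + (-5) + 4 + 25 = 42
σ = (4, 1, 2, 3): 7 + 27 + 4 + 23 = 61
σ = (4, 1, 3, 2): 7 + 27 + 28 + 26 = 88
σ = (4, 2, 1, 3): 7 + (-3) + (-4) + 23 = 23
σ = (4, 2, 3, 1): 7 + (-3) + 28 + 25 = 57
σ = (4, 3, 1, 2): 7 + (-7) + (-4) + 26 = 22
σ = (4, 3, 2, 1): 7 + (-7) + 4 + 25 = 29
Optimal value attained by: σ = (4, 3, 1, 2).
Answer: det⊕(T) = 22; verdict: NONSINGULAR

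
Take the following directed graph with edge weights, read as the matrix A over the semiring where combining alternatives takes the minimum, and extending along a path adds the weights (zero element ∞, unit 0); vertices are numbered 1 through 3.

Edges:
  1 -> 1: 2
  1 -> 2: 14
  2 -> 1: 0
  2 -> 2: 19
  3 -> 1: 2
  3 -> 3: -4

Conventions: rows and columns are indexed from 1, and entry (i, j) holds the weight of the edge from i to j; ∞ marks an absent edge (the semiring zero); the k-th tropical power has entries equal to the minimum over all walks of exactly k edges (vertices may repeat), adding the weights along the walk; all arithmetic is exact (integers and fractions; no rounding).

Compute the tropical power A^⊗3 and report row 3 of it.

A^⊗2:
  [4, 16, ∞]
  [2, 14, ∞]
  [-2, 16, -8]
A^⊗3:
  [6, 18, ∞]
  [4, 16, ∞]
  [-6, 12, -12]
Answer: row 3 of A^⊗3 = [-6, 12, -12]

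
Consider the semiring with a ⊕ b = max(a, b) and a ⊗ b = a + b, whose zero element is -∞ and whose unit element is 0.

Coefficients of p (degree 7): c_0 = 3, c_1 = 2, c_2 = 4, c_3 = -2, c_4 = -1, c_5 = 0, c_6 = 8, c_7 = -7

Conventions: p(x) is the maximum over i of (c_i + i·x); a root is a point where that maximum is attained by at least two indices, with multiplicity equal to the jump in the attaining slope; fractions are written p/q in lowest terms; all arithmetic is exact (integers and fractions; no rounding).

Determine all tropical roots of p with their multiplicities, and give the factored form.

hull edge (i=0, c=3) to (i=6, c=8): slope 5/6, span 6
hull edge (i=6, c=8) to (i=7, c=-7): slope -15, span 1
Factored form: p(x) = -7 ⊗ (x ⊕ (-5/6)) ⊗ (x ⊕ (-5/6)) ⊗ (x ⊕ (-5/6)) ⊗ (x ⊕ (-5/6)) ⊗ (x ⊕ (-5/6)) ⊗ (x ⊕ (-5/6)) ⊗ (x ⊕ 15)
Answer: roots = -5/6 (mult 6), 15 (mult 1)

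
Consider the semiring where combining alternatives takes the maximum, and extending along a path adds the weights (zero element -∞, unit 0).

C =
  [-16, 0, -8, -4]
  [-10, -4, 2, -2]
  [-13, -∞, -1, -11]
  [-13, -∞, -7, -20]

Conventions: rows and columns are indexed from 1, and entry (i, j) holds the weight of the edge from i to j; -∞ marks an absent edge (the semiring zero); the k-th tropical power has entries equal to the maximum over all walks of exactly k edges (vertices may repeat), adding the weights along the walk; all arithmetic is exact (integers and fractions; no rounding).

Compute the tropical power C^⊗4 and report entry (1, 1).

C^⊗2:
  [-10, -4, 2, -2]
  [-11, -8, 1, -6]
  [-14, -13, -2, -12]
  [-20, -13, -8, -17]
C^⊗3:
  [-11, -8, 1, -6]
  [-12, -11, 0, -10]
  [-15, -14, -3, -13]
  [-21, -17, -9, -15]
C^⊗4:
  [-12, -11, 0, -10]
  [-13, -12, -1, -11]
  [-16, -15, -4, -14]
  [-22, -21, -10, -19]
Key observation: the optimum is the walk 1->2->3->3->1, with weight 0 + 2 + (-1) + (-13) = -12.
Optimal value attained by: walk 1->2->3->3->1.
Answer: (C^⊗4)[1][1] = -12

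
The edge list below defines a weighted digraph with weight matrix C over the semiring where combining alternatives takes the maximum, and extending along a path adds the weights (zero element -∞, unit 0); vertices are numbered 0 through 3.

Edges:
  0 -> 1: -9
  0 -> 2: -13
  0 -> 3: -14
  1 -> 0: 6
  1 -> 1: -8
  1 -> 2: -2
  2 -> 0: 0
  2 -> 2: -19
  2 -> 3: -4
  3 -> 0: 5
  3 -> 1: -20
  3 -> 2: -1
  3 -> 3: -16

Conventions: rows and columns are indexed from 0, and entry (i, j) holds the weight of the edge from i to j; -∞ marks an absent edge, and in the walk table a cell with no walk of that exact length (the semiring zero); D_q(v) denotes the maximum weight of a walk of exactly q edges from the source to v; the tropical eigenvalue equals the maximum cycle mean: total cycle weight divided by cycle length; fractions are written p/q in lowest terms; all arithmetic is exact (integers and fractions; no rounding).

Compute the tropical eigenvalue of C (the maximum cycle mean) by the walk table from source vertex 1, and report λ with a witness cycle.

q=0: [-∞, 0, -∞, -∞]
q=1: [6, -8, -2, -∞]
q=2: [-2, -3, -7, -6]
q=3: [3, -11, -5, -11]
q=4: [-5, -6, -10, -9]
Optimal cycle mean attained by: cycle 0->1->0, total (-9) + 6, length 2.
Answer: λ = -3/2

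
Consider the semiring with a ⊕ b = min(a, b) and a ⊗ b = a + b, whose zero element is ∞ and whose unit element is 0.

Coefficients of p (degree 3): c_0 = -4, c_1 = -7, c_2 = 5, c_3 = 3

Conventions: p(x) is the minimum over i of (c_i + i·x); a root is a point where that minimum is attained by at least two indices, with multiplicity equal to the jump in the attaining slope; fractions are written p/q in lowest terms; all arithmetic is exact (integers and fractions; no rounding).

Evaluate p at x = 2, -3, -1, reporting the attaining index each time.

p(2) = min(-4+0·2=-4, -7+1·2=-5, 5+2·2=9, 3+3·2=9) = -5 (attained by i=1)
p(-3) = min(-4+0·(-3)=-4, -7+1·(-3)=-10, 5+2·(-3)=-1, 3+3·(-3)=-6) = -10 (attained by i=1)
p(-1) = min(-4+0·(-1)=-4, -7+1·(-1)=-8, 5+2·(-1)=3, 3+3·(-1)=0) = -8 (attained by i=1)
Answer: p(2) = -5; p(-3) = -10; p(-1) = -8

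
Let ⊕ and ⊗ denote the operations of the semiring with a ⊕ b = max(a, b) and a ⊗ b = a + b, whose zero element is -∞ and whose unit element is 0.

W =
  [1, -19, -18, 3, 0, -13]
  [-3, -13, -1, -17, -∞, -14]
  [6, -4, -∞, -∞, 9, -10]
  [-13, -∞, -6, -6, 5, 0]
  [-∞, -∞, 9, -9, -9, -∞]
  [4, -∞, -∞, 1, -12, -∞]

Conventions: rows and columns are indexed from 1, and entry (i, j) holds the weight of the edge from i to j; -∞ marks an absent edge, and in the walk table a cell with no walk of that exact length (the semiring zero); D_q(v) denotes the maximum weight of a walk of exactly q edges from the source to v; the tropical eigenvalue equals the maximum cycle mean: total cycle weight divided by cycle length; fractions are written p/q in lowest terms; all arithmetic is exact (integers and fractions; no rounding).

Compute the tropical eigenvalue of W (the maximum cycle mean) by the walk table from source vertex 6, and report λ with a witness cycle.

q=0: [-∞, -∞, -∞, -∞, -∞, 0]
q=1: [4, -∞, -∞, 1, -12, -∞]
q=2: [5, -15, -3, 7, 6, 1]
q=3: [6, -7, 15, 8, 12, 7]
q=4: [21, 11, 21, 9, 24, 8]
q=5: [27, 17, 33, 24, 30, 11]
q=6: [39, 29, 39, 30, 42, 24]
Optimal cycle mean attained by: cycle 3->5->3, total 9 + 9, length 2.
Answer: λ = 9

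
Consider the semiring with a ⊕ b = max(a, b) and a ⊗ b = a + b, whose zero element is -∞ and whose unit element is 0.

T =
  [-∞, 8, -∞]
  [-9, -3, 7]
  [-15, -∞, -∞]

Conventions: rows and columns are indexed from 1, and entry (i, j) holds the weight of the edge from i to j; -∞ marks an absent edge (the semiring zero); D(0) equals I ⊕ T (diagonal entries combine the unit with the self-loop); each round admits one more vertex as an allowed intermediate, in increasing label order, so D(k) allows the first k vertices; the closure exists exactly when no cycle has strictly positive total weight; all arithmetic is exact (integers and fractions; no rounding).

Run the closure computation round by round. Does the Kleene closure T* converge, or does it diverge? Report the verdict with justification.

D(0):
  [0, 8, -∞]
  [-9, 0, 7]
  [-15, -∞, 0]
D(1):
  [0, 8, -∞]
  [-9, 0, 7]
  [-15, -7, 0]
D(2):
  [0, 8, 15]
  [-9, 0, 7]
  [-15, -7, 0]
D(3):
  [0, 8, 15]
  [-8, 0, 7]
  [-15, -7, 0]
Key observation: every diagonal entry stays at the unit through all rounds, so no improving cycle exists.
Answer: CONVERGES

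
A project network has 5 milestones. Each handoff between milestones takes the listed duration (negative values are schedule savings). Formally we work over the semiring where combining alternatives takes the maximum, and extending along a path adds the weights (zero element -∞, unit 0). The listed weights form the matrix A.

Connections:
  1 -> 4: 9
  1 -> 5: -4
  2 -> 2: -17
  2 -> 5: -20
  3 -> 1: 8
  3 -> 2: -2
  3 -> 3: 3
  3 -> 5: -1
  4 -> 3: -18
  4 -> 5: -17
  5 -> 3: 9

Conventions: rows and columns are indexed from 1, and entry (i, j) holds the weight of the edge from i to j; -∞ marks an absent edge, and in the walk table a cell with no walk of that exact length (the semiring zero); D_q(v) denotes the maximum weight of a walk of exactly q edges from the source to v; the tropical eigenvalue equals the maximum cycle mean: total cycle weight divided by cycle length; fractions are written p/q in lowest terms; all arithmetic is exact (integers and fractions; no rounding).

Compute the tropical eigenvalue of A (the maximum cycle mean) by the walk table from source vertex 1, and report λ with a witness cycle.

q=0: [0, -∞, -∞, -∞, -∞]
q=1: [-∞, -∞, -∞, 9, -4]
q=2: [-∞, -∞, 5, -∞, -8]
q=3: [13, 3, 8, -∞, 4]
q=4: [16, 6, 13, 22, 9]
q=5: [21, 11, 18, 25, 12]
Optimal cycle mean attained by: cycle 1->5->3->1, total (-4) + 9 + 8, length 3.
Answer: λ = 13/3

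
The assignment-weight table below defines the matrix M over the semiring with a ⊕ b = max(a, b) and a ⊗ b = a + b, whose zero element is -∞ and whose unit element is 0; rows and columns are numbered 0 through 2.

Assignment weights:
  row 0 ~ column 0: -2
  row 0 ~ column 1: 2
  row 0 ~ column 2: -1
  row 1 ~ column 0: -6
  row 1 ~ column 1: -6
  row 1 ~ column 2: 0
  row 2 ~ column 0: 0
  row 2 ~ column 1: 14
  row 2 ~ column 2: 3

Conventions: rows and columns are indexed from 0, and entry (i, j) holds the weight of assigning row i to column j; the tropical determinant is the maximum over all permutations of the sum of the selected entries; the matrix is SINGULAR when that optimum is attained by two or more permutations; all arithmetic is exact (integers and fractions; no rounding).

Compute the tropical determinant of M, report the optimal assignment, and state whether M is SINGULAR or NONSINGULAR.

σ = (0, 1, 2): (-2) + (-6) + 3 = -5
σ = (0, 2, 1): (-2) + 0 + 14 = 12
σ = (1, 0, 2): 2 + (-6) + 3 = -1
σ = (1, 2, 0): 2 + 0 + 0 = 2
σ = (2, 0, 1): (-1) + (-6) + 14 = 7
σ = (2, 1, 0): (-1) + (-6) + 0 = -7
Optimal value attained by: σ = (0, 2, 1).
Answer: det⊕(M) = 12; verdict: NONSINGULAR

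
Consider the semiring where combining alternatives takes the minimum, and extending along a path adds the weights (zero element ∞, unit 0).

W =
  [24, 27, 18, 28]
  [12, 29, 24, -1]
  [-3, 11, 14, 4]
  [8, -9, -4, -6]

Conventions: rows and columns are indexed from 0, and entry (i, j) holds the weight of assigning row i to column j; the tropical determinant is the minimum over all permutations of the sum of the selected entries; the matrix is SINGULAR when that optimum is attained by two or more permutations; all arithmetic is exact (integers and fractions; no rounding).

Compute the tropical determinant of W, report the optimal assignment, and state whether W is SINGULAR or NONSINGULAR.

σ = (0, 1, 2, 3): 24 + 29 + 14 + (-6) = 61
σ = (0, 1, 3, 2): 24 + 29 + 4 + (-4) = 53
σ = (0, 2, 1, 3): 24 + 24 + 11 + (-6) = 53
σ = (0, 2, 3, 1): 24 + 24 + 4 + (-9) = 43
σ = (0, 3, 1, 2): 24 + (-1) + 11 + (-4) = 30
σ = (0, 3, 2, 1): 24 + (-1) + 14 + (-9) = 28
σ = (1, 0, 2, 3): 27 + 12 + 14 + (-6) = 47
σ = (1, 0, 3, 2): 27 + 12 + 4 + (-4) = 39
σ = (1, 2, 0, 3): 27 + 24 + (-3) + (-6) = 42
σ = (1, 2, 3, 0): 27 + 24 + 4 + 8 = 63
σ = (1, 3, 0, 2): 27 + (-1) + (-3) + (-4) = 19
σ = (1, 3, 2, 0): 27 + (-1) + 14 + 8 = 48
σ = (2, 0, 1, 3): 18 + 12 + 11 + (-6) = 35
σ = (2, 0, 3, 1): 18 + 12 + 4 + (-9) = 25
σ = (2, 1, 0, 3): 18 + 29 + (-3) + (-6) = 38
σ = (2, 1, 3, 0): 18 + 29 + 4 + 8 = 59
σ = (2, 3, 0, 1): 18 + (-1) + (-3) + (-9) = 5
σ = (2, 3, 1, 0): 18 + (-1) + 11 + 8 = 36
σ = (3, 0, 1, 2): 28 + 12 + 11 + (-4) = 47
σ = (3, 0, 2, 1): 28 + 12 + 14 + (-9) = 45
σ = (3, 1, 0, 2): 28 + 29 + (-3) + (-4) = 50
σ = (3, 1, 2, 0): 28 + 29 + 14 + 8 = 79
σ = (3, 2, 0, 1): 28 + 24 + (-3) + (-9) = 40
σ = (3, 2, 1, 0): 28 + 24 + 11 + 8 = 71
Optimal value attained by: σ = (2, 3, 0, 1).
Answer: det⊕(W) = 5; verdict: NONSINGULAR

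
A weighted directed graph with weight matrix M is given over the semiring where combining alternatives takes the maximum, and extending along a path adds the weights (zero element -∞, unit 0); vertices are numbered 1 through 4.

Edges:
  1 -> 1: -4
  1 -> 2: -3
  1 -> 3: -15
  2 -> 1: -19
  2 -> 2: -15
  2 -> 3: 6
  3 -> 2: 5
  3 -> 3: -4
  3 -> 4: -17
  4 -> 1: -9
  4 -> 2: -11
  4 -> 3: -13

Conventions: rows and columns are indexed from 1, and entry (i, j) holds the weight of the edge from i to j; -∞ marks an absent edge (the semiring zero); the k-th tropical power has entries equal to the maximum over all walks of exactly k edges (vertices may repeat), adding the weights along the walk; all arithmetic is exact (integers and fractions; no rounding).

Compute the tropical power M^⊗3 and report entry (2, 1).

M^⊗2:
  [-8, -7, 3, -32]
  [-23, 11, 2, -11]
  [-14, 1, 11, -21]
  [-13, -8, -5, -30]
M^⊗3:
  [-12, 8, -1, -14]
  [-8, 7, 17, -15]
  [-18, 16, 7, -6]
  [-17, 0, -2, -22]
Key observation: the optimum is the walk 2->3->2->1, with weight 6 + 5 + (-19) = -8.
Optimal value attained by: walk 2->3->2->1.
Answer: (M^⊗3)[2][1] = -8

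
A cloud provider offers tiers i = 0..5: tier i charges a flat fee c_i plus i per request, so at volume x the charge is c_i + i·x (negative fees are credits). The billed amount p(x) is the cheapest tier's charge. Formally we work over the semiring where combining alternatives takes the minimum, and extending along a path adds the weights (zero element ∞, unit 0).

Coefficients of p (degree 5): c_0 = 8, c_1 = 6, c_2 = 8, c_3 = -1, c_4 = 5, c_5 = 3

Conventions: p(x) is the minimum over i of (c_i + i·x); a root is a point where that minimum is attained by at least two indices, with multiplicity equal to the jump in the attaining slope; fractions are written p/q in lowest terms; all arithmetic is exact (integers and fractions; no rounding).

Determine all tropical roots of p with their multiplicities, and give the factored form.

hull edge (i=0, c=8) to (i=3, c=-1): slope -3, span 3
hull edge (i=3, c=-1) to (i=5, c=3): slope 2, span 2
Factored form: p(x) = 3 ⊗ (x ⊕ (-2)) ⊗ (x ⊕ (-2)) ⊗ (x ⊕ 3) ⊗ (x ⊕ 3) ⊗ (x ⊕ 3)
Answer: roots = -2 (mult 2), 3 (mult 3)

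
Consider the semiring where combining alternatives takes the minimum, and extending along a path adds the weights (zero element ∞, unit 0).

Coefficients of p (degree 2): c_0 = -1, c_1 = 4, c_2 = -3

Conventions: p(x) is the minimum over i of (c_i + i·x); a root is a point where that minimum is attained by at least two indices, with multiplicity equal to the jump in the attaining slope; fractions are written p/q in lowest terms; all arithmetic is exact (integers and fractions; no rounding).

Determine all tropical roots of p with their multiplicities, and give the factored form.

hull edge (i=0, c=-1) to (i=2, c=-3): slope -1, span 2
Factored form: p(x) = -3 ⊗ (x ⊕ 1) ⊗ (x ⊕ 1)
Answer: roots = 1 (mult 2)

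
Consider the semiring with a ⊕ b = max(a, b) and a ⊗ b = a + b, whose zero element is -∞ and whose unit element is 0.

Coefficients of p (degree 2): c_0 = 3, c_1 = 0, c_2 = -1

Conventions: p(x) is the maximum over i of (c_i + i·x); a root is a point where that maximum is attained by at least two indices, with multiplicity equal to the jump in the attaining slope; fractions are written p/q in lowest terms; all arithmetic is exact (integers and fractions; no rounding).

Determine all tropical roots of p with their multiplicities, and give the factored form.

hull edge (i=0, c=3) to (i=2, c=-1): slope -2, span 2
Factored form: p(x) = -1 ⊗ (x ⊕ 2) ⊗ (x ⊕ 2)
Answer: roots = 2 (mult 2)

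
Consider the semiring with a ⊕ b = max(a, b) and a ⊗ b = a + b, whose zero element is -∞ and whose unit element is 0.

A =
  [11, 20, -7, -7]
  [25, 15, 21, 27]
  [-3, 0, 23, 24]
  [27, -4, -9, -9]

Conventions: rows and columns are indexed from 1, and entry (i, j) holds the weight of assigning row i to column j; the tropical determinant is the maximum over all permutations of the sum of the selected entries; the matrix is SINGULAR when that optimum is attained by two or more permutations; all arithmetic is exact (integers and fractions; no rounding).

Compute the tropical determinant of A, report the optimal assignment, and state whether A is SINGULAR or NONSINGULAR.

σ = (1, 2, 3, 4): 11 + 15 + 23 + (-9) = 40
σ = (1, 2, 4, 3): 11 + 15 + 24 + (-9) = 41
σ = (1, 3, 2, 4): 11 + 21 + 0 + (-9) = 23
σ = (1, 3, 4, 2): 11 + 21 + 24 + (-4) = 52
σ = (1, 4, 2, 3): 11 + 27 + 0 + (-9) = 29
σ = (1, 4, 3, 2): 11 + 27 + 23 + (-4) = 57
σ = (2, 1, 3, 4): 20 + 25 + 23 + (-9) = 59
σ = (2, 1, 4, 3): 20 + 25 + 24 + (-9) = 60
σ = (2, 3, 1, 4): 20 + 21 + (-3) + (-9) = 29
σ = (2, 3, 4, 1): 20 + 21 + 24 + 27 = 92
σ = (2, 4, 1, 3): 20 + 27 + (-3) + (-9) = 35
σ = (2, 4, 3, 1): 20 + 27 + 23 + 27 = 97
σ = (3, 1, 2, 4): (-7) + 25 + 0 + (-9) = 9
σ = (3, 1, 4, 2): (-7) + 25 + 24 + (-4) = 38
σ = (3, 2, 1, 4): (-7) + 15 + (-3) + (-9) = -4
σ = (3, 2, 4, 1): (-7) + 15 + 24 + 27 = 59
σ = (3, 4, 1, 2): (-7) + 27 + (-3) + (-4) = 13
σ = (3, 4, 2, 1): (-7) + 27 + 0 + 27 = 47
σ = (4, 1, 2, 3): (-7) + 25 + 0 + (-9) = 9
σ = (4, 1, 3, 2): (-7) + 25 + 23 + (-4) = 37
σ = (4, 2, 1, 3): (-7) + 15 + (-3) + (-9) = -4
σ = (4, 2, 3, 1): (-7) + 15 + 23 + 27 = 58
σ = (4, 3, 1, 2): (-7) + 21 + (-3) + (-4) = 7
σ = (4, 3, 2, 1): (-7) + 21 + 0 + 27 = 41
Optimal value attained by: σ = (2, 4, 3, 1).
Answer: det⊕(A) = 97; verdict: NONSINGULAR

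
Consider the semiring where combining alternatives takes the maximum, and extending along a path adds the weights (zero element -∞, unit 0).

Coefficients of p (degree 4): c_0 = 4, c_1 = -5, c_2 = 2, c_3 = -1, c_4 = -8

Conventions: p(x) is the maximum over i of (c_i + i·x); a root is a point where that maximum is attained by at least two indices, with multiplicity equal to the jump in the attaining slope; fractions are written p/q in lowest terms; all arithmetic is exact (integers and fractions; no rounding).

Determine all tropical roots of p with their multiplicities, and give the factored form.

hull edge (i=0, c=4) to (i=2, c=2): slope -1, span 2
hull edge (i=2, c=2) to (i=3, c=-1): slope -3, span 1
hull edge (i=3, c=-1) to (i=4, c=-8): slope -7, span 1
Factored form: p(x) = -8 ⊗ (x ⊕ 1) ⊗ (x ⊕ 1) ⊗ (x ⊕ 3) ⊗ (x ⊕ 7)
Answer: roots = 1 (mult 2), 3 (mult 1), 7 (mult 1)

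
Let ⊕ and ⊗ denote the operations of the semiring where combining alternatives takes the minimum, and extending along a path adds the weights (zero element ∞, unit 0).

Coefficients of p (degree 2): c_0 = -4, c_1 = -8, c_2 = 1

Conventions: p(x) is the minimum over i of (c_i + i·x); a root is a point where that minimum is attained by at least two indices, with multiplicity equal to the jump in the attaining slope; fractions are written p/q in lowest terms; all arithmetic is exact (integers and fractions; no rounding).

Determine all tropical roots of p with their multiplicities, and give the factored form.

hull edge (i=0, c=-4) to (i=1, c=-8): slope -4, span 1
hull edge (i=1, c=-8) to (i=2, c=1): slope 9, span 1
Factored form: p(x) = 1 ⊗ (x ⊕ (-9)) ⊗ (x ⊕ 4)
Answer: roots = -9 (mult 1), 4 (mult 1)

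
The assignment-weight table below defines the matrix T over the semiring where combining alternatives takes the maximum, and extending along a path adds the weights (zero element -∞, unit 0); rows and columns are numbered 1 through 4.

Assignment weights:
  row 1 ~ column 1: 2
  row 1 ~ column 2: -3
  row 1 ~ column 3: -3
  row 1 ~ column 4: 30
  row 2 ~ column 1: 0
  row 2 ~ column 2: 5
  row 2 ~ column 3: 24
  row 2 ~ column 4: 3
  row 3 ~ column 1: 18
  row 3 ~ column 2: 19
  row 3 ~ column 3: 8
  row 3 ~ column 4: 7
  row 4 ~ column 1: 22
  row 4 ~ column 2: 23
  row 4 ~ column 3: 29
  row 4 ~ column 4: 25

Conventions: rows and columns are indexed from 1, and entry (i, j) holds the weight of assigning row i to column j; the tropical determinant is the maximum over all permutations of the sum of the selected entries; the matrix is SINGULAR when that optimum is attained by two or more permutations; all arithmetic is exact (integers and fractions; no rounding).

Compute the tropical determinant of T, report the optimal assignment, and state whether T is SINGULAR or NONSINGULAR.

σ = (1, 2, 3, 4): 2 + 5 + 8 + 25 = 40
σ = (1, 2, 4, 3): 2 + 5 + 7 + 29 = 43
σ = (1, 3, 2, 4): 2 + 24 + 19 + 25 = 70
σ = (1, 3, 4, 2): 2 + 24 + 7 + 23 = 56
σ = (1, 4, 2, 3): 2 + 3 + 19 + 29 = 53
σ = (1, 4, 3, 2): 2 + 3 + 8 + 23 = 36
σ = (2, 1, 3, 4): (-3) + 0 + 8 + 25 = 30
σ = (2, 1, 4, 3): (-3) + 0 + 7 + 29 = 33
σ = (2, 3, 1, 4): (-3) + 24 + 18 + 25 = 64
σ = (2, 3, 4, 1): (-3) + 24 + 7 + 22 = 50
σ = (2, 4, 1, 3): (-3) + 3 + 18 + 29 = 47
σ = (2, 4, 3, 1): (-3) + 3 + 8 + 22 = 30
σ = (3, 1, 2, 4): (-3) + 0 + 19 + 25 = 41
σ = (3, 1, 4, 2): (-3) + 0 + 7 + 23 = 27
σ = (3, 2, 1, 4): (-3) + 5 + 18 + 25 = 45
σ = (3, 2, 4, 1): (-3) + 5 + 7 + 22 = 31
σ = (3, 4, 1, 2): (-3) + 3 + 18 + 23 = 41
σ = (3, 4, 2, 1): (-3) + 3 + 19 + 22 = 41
σ = (4, 1, 2, 3): 30 + 0 + 19 + 29 = 78
σ = (4, 1, 3, 2): 30 + 0 + 8 + 23 = 61
σ = (4, 2, 1, 3): 30 + 5 + 18 + 29 = 82
σ = (4, 2, 3, 1): 30 + 5 + 8 + 22 = 65
σ = (4, 3, 1, 2): 30 + 24 + 18 + 23 = 95
σ = (4, 3, 2, 1): 30 + 24 + 19 + 22 = 95
Optimal value attained by: σ = (4, 3, 1, 2).
Answer: det⊕(T) = 95; verdict: SINGULAR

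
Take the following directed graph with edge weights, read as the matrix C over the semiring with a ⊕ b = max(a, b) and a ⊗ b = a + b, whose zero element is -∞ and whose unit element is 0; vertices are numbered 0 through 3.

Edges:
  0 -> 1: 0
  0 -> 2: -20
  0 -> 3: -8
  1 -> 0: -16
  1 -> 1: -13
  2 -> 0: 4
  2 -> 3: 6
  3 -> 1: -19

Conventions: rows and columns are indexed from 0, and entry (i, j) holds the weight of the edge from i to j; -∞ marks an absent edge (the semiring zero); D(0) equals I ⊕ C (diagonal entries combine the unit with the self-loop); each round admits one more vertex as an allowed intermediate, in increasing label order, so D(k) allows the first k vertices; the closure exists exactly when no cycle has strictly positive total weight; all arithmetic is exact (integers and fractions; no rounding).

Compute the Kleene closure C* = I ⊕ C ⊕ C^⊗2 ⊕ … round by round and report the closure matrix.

D(0):
  [0, 0, -20, -8]
  [-16, 0, -∞, -∞]
  [4, -∞, 0, 6]
  [-∞, -19, -∞, 0]
D(1):
  [0, 0, -20, -8]
  [-16, 0, -36, -24]
  [4, 4, 0, 6]
  [-∞, -19, -∞, 0]
D(2):
  [0, 0, -20, -8]
  [-16, 0, -36, -24]
  [4, 4, 0, 6]
  [-35, -19, -55, 0]
D(3):
  [0, 0, -20, -8]
  [-16, 0, -36, -24]
  [4, 4, 0, 6]
  [-35, -19, -55, 0]
D(4):
  [0, 0, -20, -8]
  [-16, 0, -36, -24]
  [4, 4, 0, 6]
  [-35, -19, -55, 0]
Answer: C* = [[0, 0, -20, -8], [-16, 0, -36, -24], [4, 4, 0, 6], [-35, -19, -55, 0]]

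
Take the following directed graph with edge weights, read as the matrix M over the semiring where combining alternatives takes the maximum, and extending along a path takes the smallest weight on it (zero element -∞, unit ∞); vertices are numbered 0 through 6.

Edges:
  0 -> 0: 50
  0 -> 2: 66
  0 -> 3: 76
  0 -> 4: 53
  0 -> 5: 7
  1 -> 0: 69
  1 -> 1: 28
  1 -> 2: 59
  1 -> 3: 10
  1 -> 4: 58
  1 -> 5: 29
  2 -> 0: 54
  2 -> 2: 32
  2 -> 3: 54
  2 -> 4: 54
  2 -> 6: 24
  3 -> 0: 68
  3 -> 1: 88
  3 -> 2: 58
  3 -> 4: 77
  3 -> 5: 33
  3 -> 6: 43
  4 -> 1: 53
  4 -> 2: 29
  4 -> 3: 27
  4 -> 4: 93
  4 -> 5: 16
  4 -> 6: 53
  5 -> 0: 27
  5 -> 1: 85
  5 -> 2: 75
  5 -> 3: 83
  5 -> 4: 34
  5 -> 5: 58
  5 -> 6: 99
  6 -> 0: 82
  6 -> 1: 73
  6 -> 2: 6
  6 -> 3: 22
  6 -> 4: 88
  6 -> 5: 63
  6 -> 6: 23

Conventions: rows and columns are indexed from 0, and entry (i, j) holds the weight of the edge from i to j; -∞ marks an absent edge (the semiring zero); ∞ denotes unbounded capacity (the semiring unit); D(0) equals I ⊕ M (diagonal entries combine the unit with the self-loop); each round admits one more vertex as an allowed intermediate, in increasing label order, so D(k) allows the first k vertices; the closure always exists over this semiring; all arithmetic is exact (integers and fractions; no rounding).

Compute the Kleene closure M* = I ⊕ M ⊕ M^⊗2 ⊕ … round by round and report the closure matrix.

D(0):
  [∞, -∞, 66, 76, 53, 7, -∞]
  [69, ∞, 59, 10, 58, 29, -∞]
  [54, -∞, ∞, 54, 54, -∞, 24]
  [68, 88, 58, ∞, 77, 33, 43]
  [-∞, 53, 29, 27, ∞, 16, 53]
  [27, 85, 75, 83, 34, ∞, 99]
  [82, 73, 6, 22, 88, 63, ∞]
D(1):
  [∞, -∞, 66, 76, 53, 7, -∞]
  [69, ∞, 66, 69, 58, 29, -∞]
  [54, -∞, ∞, 54, 54, 7, 24]
  [68, 88, 66, ∞, 77, 33, 43]
  [-∞, 53, 29, 27, ∞, 16, 53]
  [27, 85, 75, 83, 34, ∞, 99]
  [82, 73, 66, 76, 88, 63, ∞]
D(2):
  [∞, -∞, 66, 76, 53, 7, -∞]
  [69, ∞, 66, 69, 58, 29, -∞]
  [54, -∞, ∞, 54, 54, 7, 24]
  [69, 88, 66, ∞, 77, 33, 43]
  [53, 53, 53, 53, ∞, 29, 53]
  [69, 85, 75, 83, 58, ∞, 99]
  [82, 73, 66, 76, 88, 63, ∞]
D(3):
  [∞, -∞, 66, 76, 54, 7, 24]
  [69, ∞, 66, 69, 58, 29, 24]
  [54, -∞, ∞, 54, 54, 7, 24]
  [69, 88, 66, ∞, 77, 33, 43]
  [53, 53, 53, 53, ∞, 29, 53]
  [69, 85, 75, 83, 58, ∞, 99]
  [82, 73, 66, 76, 88, 63, ∞]
D(4):
  [∞, 76, 66, 76, 76, 33, 43]
  [69, ∞, 66, 69, 69, 33, 43]
  [54, 54, ∞, 54, 54, 33, 43]
  [69, 88, 66, ∞, 77, 33, 43]
  [53, 53, 53, 53, ∞, 33, 53]
  [69, 85, 75, 83, 77, ∞, 99]
  [82, 76, 66, 76, 88, 63, ∞]
D(5):
  [∞, 76, 66, 76, 76, 33, 53]
  [69, ∞, 66, 69, 69, 33, 53]
  [54, 54, ∞, 54, 54, 33, 53]
  [69, 88, 66, ∞, 77, 33, 53]
  [53, 53, 53, 53, ∞, 33, 53]
  [69, 85, 75, 83, 77, ∞, 99]
  [82, 76, 66, 76, 88, 63, ∞]
D(6):
  [∞, 76, 66, 76, 76, 33, 53]
  [69, ∞, 66, 69, 69, 33, 53]
  [54, 54, ∞, 54, 54, 33, 53]
  [69, 88, 66, ∞, 77, 33, 53]
  [53, 53, 53, 53, ∞, 33, 53]
  [69, 85, 75, 83, 77, ∞, 99]
  [82, 76, 66, 76, 88, 63, ∞]
D(7):
  [∞, 76, 66, 76, 76, 53, 53]
  [69, ∞, 66, 69, 69, 53, 53]
  [54, 54, ∞, 54, 54, 53, 53]
  [69, 88, 66, ∞, 77, 53, 53]
  [53, 53, 53, 53, ∞, 53, 53]
  [82, 85, 75, 83, 88, ∞, 99]
  [82, 76, 66, 76, 88, 63, ∞]
Answer: M* = [[∞, 76, 66, 76, 76, 53, 53], [69, ∞, 66, 69, 69, 53, 53], [54, 54, ∞, 54, 54, 53, 53], [69, 88, 66, ∞, 77, 53, 53], [53, 53, 53, 53, ∞, 53, 53], [82, 85, 75, 83, 88, ∞, 99], [82, 76, 66, 76, 88, 63, ∞]]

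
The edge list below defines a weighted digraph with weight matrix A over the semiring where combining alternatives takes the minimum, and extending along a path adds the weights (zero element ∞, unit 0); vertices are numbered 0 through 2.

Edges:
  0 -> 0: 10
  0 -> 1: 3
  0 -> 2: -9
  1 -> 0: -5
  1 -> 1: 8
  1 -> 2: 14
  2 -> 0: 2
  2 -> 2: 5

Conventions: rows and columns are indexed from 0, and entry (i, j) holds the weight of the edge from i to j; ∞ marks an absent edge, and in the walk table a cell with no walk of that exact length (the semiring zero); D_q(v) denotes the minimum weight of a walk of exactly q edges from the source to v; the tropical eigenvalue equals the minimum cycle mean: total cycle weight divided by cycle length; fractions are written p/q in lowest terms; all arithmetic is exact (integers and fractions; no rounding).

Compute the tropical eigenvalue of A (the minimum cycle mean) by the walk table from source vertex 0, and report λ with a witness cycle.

q=0: [0, ∞, ∞]
q=1: [10, 3, -9]
q=2: [-7, 11, -4]
q=3: [-2, -4, -16]
Optimal cycle mean attained by: cycle 0->2->0, total (-9) + 2, length 2.
Answer: λ = -7/2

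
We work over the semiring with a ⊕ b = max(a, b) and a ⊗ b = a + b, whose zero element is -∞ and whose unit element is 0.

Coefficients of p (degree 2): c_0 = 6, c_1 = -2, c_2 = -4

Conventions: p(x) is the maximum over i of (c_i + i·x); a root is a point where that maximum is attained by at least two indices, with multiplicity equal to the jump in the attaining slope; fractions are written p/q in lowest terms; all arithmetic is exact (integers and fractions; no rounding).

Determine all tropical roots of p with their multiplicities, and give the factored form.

hull edge (i=0, c=6) to (i=2, c=-4): slope -5, span 2
Factored form: p(x) = -4 ⊗ (x ⊕ 5) ⊗ (x ⊕ 5)
Answer: roots = 5 (mult 2)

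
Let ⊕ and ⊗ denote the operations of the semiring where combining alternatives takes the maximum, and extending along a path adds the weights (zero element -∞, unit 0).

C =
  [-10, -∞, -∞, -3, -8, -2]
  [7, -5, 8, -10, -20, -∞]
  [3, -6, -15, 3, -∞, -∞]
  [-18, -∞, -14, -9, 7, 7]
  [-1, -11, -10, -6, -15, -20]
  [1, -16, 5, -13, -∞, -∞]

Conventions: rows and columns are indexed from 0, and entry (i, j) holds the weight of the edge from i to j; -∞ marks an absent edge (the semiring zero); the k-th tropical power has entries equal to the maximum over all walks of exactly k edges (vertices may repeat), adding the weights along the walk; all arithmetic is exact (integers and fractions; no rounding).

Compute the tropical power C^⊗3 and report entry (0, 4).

C^⊗2:
  [-1, -18, 3, -12, 4, 4]
  [11, 2, 3, 11, -1, 5]
  [1, -11, 2, 0, 10, 10]
  [8, -4, 12, 1, -2, -2]
  [-4, -16, -3, -4, 1, 1]
  [8, -1, -8, 8, -6, -1]
C^⊗3:
  [6, -3, 9, 6, -5, -3]
  [9, -3, 10, 8, 18, 18]
  [11, -1, 15, 5, 7, 7]
  [15, 6, 4, 15, 8, 8]
  [2, -9, 6, 0, 3, 3]
  [6, -6, 7, 5, 15, 15]
Key observation: the optimum is the walk 0->3->3->4, with weight (-3) + (-9) + 7 = -5.
Optimal value attained by: walk 0->3->3->4.
Answer: (C^⊗3)[0][4] = -5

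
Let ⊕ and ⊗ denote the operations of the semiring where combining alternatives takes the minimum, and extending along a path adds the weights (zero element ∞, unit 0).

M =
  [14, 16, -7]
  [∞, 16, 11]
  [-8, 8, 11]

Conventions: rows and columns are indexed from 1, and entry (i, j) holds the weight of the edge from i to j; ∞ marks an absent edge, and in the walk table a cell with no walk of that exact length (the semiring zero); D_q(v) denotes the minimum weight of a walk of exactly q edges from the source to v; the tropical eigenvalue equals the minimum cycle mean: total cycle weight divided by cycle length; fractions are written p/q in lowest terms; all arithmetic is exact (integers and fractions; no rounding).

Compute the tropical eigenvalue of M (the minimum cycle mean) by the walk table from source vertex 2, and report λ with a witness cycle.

q=0: [∞, 0, ∞]
q=1: [∞, 16, 11]
q=2: [3, 19, 22]
q=3: [14, 19, -4]
Optimal cycle mean attained by: cycle 1->3->1, total (-7) + (-8), length 2.
Answer: λ = -15/2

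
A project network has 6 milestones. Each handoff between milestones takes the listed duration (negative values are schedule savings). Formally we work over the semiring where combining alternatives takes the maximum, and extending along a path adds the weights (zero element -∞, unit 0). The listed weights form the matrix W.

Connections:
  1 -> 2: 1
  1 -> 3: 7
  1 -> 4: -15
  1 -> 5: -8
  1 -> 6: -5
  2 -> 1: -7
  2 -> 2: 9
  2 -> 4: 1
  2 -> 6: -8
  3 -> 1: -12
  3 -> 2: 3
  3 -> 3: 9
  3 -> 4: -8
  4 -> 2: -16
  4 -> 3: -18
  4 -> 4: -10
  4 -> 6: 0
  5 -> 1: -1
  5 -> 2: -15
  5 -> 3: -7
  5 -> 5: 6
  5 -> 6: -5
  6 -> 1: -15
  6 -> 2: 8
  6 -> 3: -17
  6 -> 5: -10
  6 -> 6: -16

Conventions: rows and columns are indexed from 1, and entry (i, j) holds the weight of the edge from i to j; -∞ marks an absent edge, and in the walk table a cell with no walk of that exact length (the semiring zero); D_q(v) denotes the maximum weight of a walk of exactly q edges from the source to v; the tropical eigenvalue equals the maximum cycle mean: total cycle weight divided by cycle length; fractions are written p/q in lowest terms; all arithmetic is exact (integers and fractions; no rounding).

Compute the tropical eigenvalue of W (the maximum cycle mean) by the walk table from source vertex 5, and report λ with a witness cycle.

q=0: [-∞, -∞, -∞, -∞, 0, -∞]
q=1: [-1, -15, -7, -∞, 6, -5]
q=2: [5, 3, 6, -14, 12, 1]
q=3: [11, 12, 15, 4, 18, 7]
q=4: [17, 21, 24, 13, 24, 13]
q=5: [23, 30, 33, 22, 30, 19]
q=6: [29, 39, 42, 31, 36, 25]
Optimal cycle mean attained by: cycle 2->2, total 9, length 1.
Answer: λ = 9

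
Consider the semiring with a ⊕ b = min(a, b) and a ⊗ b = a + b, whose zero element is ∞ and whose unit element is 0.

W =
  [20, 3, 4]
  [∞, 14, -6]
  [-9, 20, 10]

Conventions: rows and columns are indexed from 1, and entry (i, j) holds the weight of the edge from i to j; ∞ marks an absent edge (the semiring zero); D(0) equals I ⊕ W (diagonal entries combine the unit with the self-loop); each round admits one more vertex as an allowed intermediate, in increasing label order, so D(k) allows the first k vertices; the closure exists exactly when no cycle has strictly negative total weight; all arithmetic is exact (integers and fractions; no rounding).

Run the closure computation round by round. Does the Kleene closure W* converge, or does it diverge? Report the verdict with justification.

D(0):
  [0, 3, 4]
  [∞, 0, -6]
  [-9, 20, 0]
Detection: at round 1, diagonal entry (3, 3) turns strictly negative.
Key observation: the cycle 3->1->3 has total weight (-9) + 4, which is strictly negative.
Answer: DIVERGES — negative cycle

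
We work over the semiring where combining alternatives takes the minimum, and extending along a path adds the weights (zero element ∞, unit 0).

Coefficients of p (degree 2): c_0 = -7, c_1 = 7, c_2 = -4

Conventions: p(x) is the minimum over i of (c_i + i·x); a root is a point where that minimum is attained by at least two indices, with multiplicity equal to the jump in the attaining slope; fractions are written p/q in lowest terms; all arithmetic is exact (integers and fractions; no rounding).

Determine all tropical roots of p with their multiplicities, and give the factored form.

hull edge (i=0, c=-7) to (i=2, c=-4): slope 3/2, span 2
Factored form: p(x) = -4 ⊗ (x ⊕ (-3/2)) ⊗ (x ⊕ (-3/2))
Answer: roots = -3/2 (mult 2)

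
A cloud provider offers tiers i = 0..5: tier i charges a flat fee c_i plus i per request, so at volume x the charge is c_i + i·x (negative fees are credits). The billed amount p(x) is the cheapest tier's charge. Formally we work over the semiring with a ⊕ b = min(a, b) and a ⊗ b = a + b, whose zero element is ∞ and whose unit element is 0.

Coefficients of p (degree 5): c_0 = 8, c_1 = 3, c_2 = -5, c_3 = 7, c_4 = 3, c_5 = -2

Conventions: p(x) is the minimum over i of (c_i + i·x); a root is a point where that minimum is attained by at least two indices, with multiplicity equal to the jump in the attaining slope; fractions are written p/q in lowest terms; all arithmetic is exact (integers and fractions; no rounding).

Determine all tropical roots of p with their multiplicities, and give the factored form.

hull edge (i=0, c=8) to (i=2, c=-5): slope -13/2, span 2
hull edge (i=2, c=-5) to (i=5, c=-2): slope 1, span 3
Factored form: p(x) = -2 ⊗ (x ⊕ (-1)) ⊗ (x ⊕ (-1)) ⊗ (x ⊕ (-1)) ⊗ (x ⊕ 13/2) ⊗ (x ⊕ 13/2)
Answer: roots = -1 (mult 3), 13/2 (mult 2)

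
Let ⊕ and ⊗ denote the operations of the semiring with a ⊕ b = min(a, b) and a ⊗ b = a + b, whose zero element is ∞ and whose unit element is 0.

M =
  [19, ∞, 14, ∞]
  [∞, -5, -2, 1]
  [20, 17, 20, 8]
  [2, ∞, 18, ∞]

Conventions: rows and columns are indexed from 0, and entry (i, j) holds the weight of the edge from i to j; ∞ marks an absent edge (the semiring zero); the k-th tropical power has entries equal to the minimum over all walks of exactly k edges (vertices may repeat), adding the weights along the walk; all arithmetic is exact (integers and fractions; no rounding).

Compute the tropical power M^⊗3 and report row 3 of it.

M^⊗2:
  [34, 31, 33, 22]
  [3, -10, -7, -4]
  [10, 12, 15, 18]
  [21, 35, 16, 26]
M^⊗3:
  [24, 26, 29, 32]
  [-2, -15, -12, -9]
  [20, 7, 10, 13]
  [28, 30, 33, 24]
Answer: row 3 of M^⊗3 = [28, 30, 33, 24]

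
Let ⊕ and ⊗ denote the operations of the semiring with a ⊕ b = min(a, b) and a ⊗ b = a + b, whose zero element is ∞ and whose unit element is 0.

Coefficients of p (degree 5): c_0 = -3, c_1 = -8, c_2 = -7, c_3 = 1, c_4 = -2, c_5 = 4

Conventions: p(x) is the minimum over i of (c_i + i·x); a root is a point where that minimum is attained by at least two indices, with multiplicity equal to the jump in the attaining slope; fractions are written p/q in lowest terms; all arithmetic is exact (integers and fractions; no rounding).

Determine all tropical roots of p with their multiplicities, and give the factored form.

hull edge (i=0, c=-3) to (i=1, c=-8): slope -5, span 1
hull edge (i=1, c=-8) to (i=2, c=-7): slope 1, span 1
hull edge (i=2, c=-7) to (i=4, c=-2): slope 5/2, span 2
hull edge (i=4, c=-2) to (i=5, c=4): slope 6, span 1
Factored form: p(x) = 4 ⊗ (x ⊕ (-6)) ⊗ (x ⊕ (-5/2)) ⊗ (x ⊕ (-5/2)) ⊗ (x ⊕ (-1)) ⊗ (x ⊕ 5)
Answer: roots = -6 (mult 1), -5/2 (mult 2), -1 (mult 1), 5 (mult 1)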